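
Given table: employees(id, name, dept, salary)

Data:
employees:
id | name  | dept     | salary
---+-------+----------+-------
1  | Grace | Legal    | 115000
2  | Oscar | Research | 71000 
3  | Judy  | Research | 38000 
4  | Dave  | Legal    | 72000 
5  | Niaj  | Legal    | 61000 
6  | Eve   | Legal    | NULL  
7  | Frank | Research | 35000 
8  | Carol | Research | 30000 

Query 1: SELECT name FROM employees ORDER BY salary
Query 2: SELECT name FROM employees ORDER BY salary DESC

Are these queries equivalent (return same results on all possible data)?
No, not equivalent

Query 1 returns: [('Eve',), ('Carol',), ('Frank',), ('Judy',), ('Niaj',), ('Oscar',), ('Dave',), ('Grace',)]
Query 2 returns: [('Grace',), ('Dave',), ('Oscar',), ('Niaj',), ('Judy',), ('Frank',), ('Carol',), ('Eve',)]

Reason: ASC vs DESC gives opposite ordering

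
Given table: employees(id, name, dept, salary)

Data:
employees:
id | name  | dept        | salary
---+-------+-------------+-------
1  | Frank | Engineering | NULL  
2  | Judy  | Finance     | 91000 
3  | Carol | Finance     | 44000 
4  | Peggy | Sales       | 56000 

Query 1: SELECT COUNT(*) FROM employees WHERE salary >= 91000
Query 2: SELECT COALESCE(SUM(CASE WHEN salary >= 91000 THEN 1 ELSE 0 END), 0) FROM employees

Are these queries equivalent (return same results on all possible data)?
Yes, equivalent

Both queries return: [(1,)]

Reason: COUNT with WHERE vs conditional SUM (COALESCE handles empty-table NULL)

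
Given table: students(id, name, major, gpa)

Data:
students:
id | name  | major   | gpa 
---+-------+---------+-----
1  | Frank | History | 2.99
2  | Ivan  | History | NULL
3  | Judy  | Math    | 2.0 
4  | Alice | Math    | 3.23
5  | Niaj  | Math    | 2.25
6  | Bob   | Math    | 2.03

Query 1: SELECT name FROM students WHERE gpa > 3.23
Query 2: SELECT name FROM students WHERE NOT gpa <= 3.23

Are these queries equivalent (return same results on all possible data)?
Yes, equivalent

Both queries return: []

Reason: Both filter gpa > 3.23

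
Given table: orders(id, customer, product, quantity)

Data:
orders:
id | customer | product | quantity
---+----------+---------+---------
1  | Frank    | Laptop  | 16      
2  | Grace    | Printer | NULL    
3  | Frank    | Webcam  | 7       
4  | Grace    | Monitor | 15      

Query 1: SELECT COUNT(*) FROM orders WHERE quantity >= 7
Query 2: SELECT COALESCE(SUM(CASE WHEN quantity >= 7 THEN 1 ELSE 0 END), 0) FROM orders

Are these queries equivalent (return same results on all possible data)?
Yes, equivalent

Both queries return: [(3,)]

Reason: COUNT with WHERE vs conditional SUM (COALESCE handles empty-table NULL)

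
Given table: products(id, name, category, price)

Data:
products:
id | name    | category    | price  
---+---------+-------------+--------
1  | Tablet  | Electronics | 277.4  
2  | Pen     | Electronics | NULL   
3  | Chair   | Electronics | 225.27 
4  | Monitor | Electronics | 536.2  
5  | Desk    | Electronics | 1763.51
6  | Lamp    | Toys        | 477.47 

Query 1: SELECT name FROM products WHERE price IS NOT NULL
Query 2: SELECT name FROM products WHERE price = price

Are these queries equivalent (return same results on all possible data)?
Yes, equivalent

Both queries return: [('Chair',), ('Desk',), ('Lamp',), ('Monitor',), ('Tablet',)]

Reason: IS NOT NULL vs self-equality (both exclude NULLs)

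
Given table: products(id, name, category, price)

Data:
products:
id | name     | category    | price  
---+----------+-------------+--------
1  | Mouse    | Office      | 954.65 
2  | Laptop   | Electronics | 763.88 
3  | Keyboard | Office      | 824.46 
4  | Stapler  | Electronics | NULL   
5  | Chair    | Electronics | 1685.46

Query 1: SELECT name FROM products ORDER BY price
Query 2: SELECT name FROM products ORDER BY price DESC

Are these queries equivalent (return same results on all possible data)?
No, not equivalent

Query 1 returns: [('Stapler',), ('Laptop',), ('Keyboard',), ('Mouse',), ('Chair',)]
Query 2 returns: [('Chair',), ('Mouse',), ('Keyboard',), ('Laptop',), ('Stapler',)]

Reason: ASC vs DESC gives opposite ordering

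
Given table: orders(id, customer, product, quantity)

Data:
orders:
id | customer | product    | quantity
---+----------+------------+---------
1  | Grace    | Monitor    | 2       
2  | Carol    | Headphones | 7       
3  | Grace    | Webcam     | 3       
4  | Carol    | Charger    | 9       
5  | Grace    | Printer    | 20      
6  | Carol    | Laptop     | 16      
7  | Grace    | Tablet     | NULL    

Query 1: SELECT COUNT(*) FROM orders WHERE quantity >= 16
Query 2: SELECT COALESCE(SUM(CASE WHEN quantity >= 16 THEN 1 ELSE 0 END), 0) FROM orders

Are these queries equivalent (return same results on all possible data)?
Yes, equivalent

Both queries return: [(2,)]

Reason: COUNT with WHERE vs conditional SUM (COALESCE handles empty-table NULL)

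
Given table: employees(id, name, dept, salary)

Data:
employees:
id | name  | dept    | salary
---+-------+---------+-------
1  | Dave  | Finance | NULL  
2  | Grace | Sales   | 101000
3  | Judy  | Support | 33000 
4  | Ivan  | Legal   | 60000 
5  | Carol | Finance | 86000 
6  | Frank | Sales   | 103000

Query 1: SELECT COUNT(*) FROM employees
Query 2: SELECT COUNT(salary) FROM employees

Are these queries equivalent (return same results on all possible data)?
No, not equivalent

Query 1 returns: [(6,)]
Query 2 returns: [(5,)]

Reason: COUNT(*) includes NULLs, COUNT(column) excludes them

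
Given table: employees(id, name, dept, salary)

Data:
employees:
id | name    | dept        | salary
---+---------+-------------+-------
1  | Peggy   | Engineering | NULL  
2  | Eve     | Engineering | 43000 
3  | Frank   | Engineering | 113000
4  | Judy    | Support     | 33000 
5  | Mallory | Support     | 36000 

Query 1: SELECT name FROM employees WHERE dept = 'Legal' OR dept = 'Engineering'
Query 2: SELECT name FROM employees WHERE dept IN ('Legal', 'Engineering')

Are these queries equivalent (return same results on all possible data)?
Yes, equivalent

Both queries return: [('Eve',), ('Frank',), ('Peggy',)]

Reason: OR vs IN are equivalent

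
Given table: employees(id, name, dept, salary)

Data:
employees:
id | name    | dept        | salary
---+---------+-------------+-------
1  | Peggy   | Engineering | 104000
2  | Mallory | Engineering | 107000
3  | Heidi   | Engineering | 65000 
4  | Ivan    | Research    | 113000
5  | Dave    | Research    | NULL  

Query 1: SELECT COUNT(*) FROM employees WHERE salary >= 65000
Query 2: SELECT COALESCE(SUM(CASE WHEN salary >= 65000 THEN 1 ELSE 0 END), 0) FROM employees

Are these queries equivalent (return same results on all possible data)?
Yes, equivalent

Both queries return: [(4,)]

Reason: COUNT with WHERE vs conditional SUM (COALESCE handles empty-table NULL)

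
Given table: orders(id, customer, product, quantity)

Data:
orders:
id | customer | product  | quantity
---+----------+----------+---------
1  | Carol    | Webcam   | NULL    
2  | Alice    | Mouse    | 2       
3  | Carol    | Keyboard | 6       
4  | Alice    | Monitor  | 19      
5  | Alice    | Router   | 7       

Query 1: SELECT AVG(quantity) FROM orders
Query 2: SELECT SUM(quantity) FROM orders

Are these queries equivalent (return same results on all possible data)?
No, not equivalent

Query 1 returns: [(8.5,)]
Query 2 returns: [(34,)]

Reason: AVG vs SUM give different aggregate values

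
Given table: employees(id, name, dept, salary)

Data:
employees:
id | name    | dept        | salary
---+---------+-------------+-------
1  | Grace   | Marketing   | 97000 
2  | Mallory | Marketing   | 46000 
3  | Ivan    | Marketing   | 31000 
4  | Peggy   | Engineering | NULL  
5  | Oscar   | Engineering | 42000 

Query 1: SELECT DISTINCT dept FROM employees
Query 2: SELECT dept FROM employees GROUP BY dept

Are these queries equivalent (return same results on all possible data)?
Yes, equivalent

Both queries return: [('Engineering',), ('Marketing',)]

Reason: Both get unique depts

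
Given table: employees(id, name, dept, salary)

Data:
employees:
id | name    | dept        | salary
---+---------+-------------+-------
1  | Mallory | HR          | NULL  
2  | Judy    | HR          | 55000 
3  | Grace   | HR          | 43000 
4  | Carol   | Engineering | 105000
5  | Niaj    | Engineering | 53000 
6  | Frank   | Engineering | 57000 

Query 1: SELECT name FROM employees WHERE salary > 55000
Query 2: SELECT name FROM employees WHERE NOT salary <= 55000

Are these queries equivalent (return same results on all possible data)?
Yes, equivalent

Both queries return: [('Carol',), ('Frank',)]

Reason: Both filter salary > 55000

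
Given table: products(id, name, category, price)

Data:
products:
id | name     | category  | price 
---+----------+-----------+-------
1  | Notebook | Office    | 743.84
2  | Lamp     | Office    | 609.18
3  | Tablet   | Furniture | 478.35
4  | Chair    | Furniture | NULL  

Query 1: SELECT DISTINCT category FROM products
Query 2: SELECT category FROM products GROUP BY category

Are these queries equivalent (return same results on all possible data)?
Yes, equivalent

Both queries return: [('Furniture',), ('Office',)]

Reason: Both get unique categorys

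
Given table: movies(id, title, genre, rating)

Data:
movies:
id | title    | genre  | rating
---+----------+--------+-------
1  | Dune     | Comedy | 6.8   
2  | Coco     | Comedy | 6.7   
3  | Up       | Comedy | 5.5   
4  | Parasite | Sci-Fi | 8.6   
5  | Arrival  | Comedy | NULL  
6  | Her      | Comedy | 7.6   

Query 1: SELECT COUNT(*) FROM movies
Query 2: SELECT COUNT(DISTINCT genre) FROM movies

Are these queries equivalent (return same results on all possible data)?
No, not equivalent

Query 1 returns: [(6,)]
Query 2 returns: [(2,)]

Reason: COUNT(*) counts rows, COUNT(DISTINCT genre) counts unique genres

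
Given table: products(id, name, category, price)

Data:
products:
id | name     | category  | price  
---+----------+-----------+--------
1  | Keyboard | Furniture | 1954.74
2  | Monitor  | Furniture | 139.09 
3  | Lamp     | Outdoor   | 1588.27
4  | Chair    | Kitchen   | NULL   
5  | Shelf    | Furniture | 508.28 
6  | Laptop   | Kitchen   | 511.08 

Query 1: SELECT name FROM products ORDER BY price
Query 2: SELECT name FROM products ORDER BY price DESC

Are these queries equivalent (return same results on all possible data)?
No, not equivalent

Query 1 returns: [('Chair',), ('Monitor',), ('Shelf',), ('Laptop',), ('Lamp',), ('Keyboard',)]
Query 2 returns: [('Keyboard',), ('Lamp',), ('Laptop',), ('Shelf',), ('Monitor',), ('Chair',)]

Reason: ASC vs DESC gives opposite ordering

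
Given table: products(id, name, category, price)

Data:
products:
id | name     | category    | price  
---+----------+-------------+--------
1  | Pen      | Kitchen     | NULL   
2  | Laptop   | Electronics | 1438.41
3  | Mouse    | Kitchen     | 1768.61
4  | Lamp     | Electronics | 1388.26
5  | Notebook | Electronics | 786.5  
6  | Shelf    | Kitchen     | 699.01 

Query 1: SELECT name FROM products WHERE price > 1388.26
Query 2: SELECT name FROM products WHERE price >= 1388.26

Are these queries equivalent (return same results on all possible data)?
No, not equivalent

Query 1 returns: [('Laptop',), ('Mouse',)]
Query 2 returns: [('Laptop',), ('Mouse',), ('Lamp',)]

Reason: > vs >= gives different results when price = 1388.26 exists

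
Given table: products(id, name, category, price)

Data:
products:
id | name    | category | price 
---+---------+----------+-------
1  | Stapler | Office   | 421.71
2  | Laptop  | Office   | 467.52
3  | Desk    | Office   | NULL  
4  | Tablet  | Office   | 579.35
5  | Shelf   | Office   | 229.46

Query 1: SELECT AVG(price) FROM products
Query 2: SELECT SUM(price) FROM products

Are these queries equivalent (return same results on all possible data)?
No, not equivalent

Query 1 returns: [(424.51,)]
Query 2 returns: [(1698.04,)]

Reason: AVG vs SUM give different aggregate values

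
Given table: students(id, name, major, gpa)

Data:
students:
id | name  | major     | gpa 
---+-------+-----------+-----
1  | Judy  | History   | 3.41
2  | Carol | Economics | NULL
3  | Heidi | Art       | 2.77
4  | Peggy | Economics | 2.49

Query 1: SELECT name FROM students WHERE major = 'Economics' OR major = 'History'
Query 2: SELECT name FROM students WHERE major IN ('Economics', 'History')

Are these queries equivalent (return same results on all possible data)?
Yes, equivalent

Both queries return: [('Carol',), ('Judy',), ('Peggy',)]

Reason: OR vs IN are equivalent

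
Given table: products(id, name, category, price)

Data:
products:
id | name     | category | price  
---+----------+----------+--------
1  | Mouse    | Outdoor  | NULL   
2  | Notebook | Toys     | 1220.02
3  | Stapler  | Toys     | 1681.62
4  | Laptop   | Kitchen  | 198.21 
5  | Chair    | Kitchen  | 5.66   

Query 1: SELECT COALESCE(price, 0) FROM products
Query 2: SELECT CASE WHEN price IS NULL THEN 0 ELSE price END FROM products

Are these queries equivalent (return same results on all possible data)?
Yes, equivalent

Both queries return: [(0,), (5.66,), (198.21,), (1220.02,), (1681.62,)]

Reason: COALESCE vs CASE for NULL handling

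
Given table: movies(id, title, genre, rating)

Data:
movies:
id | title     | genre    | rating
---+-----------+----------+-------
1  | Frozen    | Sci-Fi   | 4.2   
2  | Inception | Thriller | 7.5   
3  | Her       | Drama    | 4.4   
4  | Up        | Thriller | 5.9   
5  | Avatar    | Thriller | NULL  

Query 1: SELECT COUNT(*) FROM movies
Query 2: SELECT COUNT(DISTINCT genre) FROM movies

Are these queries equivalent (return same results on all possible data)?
No, not equivalent

Query 1 returns: [(5,)]
Query 2 returns: [(3,)]

Reason: COUNT(*) counts rows, COUNT(DISTINCT genre) counts unique genres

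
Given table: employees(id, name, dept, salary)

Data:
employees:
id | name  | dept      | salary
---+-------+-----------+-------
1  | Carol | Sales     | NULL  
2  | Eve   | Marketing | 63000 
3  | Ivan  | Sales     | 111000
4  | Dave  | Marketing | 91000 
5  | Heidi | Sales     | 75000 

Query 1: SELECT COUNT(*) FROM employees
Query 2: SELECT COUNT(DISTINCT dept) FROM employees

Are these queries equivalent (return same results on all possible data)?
No, not equivalent

Query 1 returns: [(5,)]
Query 2 returns: [(2,)]

Reason: COUNT(*) counts rows, COUNT(DISTINCT dept) counts unique depts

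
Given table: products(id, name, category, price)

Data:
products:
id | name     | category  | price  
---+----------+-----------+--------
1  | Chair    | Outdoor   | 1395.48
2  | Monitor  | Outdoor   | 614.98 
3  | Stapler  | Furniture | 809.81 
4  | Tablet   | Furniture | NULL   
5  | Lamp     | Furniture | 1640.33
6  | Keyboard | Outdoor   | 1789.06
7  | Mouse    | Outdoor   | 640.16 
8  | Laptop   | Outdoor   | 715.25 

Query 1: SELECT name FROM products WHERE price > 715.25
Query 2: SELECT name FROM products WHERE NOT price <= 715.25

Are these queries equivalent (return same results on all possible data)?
Yes, equivalent

Both queries return: [('Chair',), ('Keyboard',), ('Lamp',), ('Stapler',)]

Reason: Both filter price > 715.25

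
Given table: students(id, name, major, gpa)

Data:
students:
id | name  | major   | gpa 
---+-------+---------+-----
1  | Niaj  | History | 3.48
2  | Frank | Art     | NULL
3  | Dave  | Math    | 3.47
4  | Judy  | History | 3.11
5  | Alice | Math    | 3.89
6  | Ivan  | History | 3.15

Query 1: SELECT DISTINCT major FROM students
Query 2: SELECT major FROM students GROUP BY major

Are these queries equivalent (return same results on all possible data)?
Yes, equivalent

Both queries return: [('Art',), ('History',), ('Math',)]

Reason: Both get unique majors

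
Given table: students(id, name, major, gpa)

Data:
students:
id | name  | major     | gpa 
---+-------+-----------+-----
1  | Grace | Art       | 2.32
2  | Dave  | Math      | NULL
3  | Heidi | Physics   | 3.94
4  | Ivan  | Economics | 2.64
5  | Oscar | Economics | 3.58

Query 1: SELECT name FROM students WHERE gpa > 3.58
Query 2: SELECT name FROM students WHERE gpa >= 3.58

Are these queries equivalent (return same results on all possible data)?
No, not equivalent

Query 1 returns: [('Heidi',)]
Query 2 returns: [('Heidi',), ('Oscar',)]

Reason: > vs >= gives different results when gpa = 3.58 exists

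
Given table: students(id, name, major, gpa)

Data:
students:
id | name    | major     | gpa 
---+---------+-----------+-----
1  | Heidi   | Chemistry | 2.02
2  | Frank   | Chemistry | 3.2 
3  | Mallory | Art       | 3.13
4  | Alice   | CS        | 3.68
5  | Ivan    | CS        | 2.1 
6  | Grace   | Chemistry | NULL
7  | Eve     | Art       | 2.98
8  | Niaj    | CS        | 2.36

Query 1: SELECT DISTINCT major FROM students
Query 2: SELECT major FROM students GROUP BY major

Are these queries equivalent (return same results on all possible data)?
Yes, equivalent

Both queries return: [('Art',), ('CS',), ('Chemistry',)]

Reason: Both get unique majors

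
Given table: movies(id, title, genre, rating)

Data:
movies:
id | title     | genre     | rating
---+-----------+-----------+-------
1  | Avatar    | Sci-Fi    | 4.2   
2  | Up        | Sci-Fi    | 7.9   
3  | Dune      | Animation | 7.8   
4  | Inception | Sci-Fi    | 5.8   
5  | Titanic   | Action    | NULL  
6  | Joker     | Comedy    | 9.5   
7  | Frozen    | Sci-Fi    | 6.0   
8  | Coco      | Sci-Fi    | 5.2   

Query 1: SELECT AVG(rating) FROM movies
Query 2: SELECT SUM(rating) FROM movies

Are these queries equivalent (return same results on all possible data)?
No, not equivalent

Query 1 returns: [(6.628571428571428,)]
Query 2 returns: [(46.4,)]

Reason: AVG vs SUM give different aggregate values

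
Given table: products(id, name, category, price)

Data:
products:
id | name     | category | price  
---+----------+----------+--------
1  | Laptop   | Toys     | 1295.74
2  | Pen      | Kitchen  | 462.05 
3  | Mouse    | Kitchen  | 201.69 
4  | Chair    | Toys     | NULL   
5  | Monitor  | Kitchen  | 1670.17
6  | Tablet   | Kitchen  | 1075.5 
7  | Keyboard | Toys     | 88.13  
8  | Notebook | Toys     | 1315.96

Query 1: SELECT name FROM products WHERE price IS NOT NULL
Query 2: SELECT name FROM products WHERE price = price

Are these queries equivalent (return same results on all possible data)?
Yes, equivalent

Both queries return: [('Keyboard',), ('Laptop',), ('Monitor',), ('Mouse',), ('Notebook',), ('Pen',), ('Tablet',)]

Reason: IS NOT NULL vs self-equality (both exclude NULLs)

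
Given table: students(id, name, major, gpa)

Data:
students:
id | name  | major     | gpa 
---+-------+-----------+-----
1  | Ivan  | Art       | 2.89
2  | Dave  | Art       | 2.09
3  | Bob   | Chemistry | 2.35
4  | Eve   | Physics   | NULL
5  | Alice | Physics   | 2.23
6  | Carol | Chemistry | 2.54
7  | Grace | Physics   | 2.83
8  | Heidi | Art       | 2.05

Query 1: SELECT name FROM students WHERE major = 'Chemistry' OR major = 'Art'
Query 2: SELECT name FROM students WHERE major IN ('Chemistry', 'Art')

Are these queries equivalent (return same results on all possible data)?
Yes, equivalent

Both queries return: [('Bob',), ('Carol',), ('Dave',), ('Heidi',), ('Ivan',)]

Reason: OR vs IN are equivalent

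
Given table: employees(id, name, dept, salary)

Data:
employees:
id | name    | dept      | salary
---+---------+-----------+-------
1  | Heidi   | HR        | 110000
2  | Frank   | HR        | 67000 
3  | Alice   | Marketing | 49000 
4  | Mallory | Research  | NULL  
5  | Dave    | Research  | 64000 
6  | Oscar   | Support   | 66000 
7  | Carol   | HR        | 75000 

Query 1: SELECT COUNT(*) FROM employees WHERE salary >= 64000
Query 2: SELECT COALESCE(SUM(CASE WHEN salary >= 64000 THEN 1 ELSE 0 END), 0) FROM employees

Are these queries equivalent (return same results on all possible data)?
Yes, equivalent

Both queries return: [(5,)]

Reason: COUNT with WHERE vs conditional SUM (COALESCE handles empty-table NULL)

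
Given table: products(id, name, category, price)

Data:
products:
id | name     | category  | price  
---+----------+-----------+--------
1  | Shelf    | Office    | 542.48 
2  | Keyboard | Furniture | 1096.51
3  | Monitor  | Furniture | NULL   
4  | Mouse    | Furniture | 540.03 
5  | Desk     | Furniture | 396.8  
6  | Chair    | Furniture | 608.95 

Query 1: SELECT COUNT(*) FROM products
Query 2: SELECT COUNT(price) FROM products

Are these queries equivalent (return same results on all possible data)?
No, not equivalent

Query 1 returns: [(6,)]
Query 2 returns: [(5,)]

Reason: COUNT(*) includes NULLs, COUNT(column) excludes them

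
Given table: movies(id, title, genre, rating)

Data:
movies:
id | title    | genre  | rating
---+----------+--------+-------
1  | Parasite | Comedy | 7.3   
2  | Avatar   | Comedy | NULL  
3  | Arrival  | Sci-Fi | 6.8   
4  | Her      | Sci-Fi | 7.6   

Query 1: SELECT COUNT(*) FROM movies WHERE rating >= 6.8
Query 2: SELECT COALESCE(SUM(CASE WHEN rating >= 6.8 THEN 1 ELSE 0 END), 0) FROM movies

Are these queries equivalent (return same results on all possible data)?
Yes, equivalent

Both queries return: [(3,)]

Reason: COUNT with WHERE vs conditional SUM (COALESCE handles empty-table NULL)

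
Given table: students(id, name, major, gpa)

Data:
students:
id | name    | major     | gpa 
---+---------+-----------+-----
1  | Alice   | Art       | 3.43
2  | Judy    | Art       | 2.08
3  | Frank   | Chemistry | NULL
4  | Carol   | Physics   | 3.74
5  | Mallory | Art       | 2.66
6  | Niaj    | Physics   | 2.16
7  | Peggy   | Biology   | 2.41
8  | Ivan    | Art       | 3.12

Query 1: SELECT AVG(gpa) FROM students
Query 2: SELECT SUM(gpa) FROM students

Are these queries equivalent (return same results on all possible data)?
No, not equivalent

Query 1 returns: [(2.8000000000000003,)]
Query 2 returns: [(19.6,)]

Reason: AVG vs SUM give different aggregate values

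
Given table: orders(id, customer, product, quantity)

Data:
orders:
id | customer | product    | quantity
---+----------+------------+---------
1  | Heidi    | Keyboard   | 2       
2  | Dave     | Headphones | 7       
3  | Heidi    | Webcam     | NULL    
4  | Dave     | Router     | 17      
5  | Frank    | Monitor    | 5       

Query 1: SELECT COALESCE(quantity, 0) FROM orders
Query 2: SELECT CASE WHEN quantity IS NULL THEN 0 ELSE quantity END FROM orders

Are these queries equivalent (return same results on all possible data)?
Yes, equivalent

Both queries return: [(0,), (2,), (5,), (7,), (17,)]

Reason: COALESCE vs CASE for NULL handling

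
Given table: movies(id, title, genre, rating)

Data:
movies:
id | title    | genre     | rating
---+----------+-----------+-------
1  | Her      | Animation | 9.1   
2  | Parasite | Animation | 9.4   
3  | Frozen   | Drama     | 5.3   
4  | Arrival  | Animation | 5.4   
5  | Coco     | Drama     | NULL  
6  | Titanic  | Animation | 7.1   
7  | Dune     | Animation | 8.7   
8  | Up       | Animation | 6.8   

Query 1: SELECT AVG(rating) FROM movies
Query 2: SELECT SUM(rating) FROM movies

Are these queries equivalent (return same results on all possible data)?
No, not equivalent

Query 1 returns: [(7.3999999999999995,)]
Query 2 returns: [(51.8,)]

Reason: AVG vs SUM give different aggregate values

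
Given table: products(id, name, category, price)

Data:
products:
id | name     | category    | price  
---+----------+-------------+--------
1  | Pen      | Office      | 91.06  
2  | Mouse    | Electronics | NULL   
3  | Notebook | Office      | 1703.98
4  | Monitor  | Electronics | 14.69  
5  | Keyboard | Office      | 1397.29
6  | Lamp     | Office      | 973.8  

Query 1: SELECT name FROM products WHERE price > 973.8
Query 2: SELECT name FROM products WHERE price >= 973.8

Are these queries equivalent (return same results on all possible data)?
No, not equivalent

Query 1 returns: [('Notebook',), ('Keyboard',)]
Query 2 returns: [('Notebook',), ('Keyboard',), ('Lamp',)]

Reason: > vs >= gives different results when price = 973.8 exists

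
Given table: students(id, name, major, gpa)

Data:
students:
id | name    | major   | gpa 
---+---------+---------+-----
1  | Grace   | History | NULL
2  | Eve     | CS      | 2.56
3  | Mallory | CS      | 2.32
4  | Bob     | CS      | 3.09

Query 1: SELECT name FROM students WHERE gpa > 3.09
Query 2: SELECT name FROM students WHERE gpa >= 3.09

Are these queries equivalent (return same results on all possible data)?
No, not equivalent

Query 1 returns: []
Query 2 returns: [('Bob',)]

Reason: > vs >= gives different results when gpa = 3.09 exists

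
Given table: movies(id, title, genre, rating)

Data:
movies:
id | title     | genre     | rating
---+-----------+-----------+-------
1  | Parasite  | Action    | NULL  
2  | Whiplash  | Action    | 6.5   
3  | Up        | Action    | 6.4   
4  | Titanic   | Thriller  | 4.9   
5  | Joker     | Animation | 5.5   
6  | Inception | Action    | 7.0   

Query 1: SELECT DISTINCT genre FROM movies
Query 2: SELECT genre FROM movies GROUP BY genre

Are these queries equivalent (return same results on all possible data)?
Yes, equivalent

Both queries return: [('Action',), ('Animation',), ('Thriller',)]

Reason: Both get unique genres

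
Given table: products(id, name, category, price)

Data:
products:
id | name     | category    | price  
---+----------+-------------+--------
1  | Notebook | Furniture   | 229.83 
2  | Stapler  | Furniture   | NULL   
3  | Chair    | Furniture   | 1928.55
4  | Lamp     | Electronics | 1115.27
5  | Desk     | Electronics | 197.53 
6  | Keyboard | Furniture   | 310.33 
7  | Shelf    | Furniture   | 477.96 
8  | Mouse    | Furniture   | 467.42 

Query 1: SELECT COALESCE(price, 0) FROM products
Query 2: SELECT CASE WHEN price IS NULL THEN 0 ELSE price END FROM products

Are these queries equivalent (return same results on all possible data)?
Yes, equivalent

Both queries return: [(0,), (197.53,), (229.83,), (310.33,), (467.42,), (477.96,), (1115.27,), (1928.55,)]

Reason: COALESCE vs CASE for NULL handling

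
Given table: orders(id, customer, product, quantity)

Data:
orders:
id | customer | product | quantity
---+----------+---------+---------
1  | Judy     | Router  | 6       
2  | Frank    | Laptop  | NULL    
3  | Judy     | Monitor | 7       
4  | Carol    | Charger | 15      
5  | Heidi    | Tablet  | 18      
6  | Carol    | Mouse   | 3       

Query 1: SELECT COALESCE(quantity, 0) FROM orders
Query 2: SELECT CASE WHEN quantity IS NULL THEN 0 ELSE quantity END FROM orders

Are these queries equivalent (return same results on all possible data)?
Yes, equivalent

Both queries return: [(0,), (3,), (6,), (7,), (15,), (18,)]

Reason: COALESCE vs CASE for NULL handling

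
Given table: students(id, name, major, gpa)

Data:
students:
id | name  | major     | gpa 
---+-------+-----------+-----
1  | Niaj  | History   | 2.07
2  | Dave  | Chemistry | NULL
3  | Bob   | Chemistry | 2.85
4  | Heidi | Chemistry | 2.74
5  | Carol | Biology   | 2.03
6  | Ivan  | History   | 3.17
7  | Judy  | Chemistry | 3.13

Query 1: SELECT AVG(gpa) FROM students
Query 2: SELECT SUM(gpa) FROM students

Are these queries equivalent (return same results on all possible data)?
No, not equivalent

Query 1 returns: [(2.665,)]
Query 2 returns: [(15.99,)]

Reason: AVG vs SUM give different aggregate values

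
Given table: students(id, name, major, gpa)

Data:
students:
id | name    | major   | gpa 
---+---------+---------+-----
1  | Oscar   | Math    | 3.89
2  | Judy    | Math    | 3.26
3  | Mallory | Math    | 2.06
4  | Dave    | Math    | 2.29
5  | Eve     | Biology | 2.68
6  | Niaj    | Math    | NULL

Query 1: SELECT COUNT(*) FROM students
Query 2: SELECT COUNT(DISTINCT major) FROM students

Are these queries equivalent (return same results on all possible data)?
No, not equivalent

Query 1 returns: [(6,)]
Query 2 returns: [(2,)]

Reason: COUNT(*) counts rows, COUNT(DISTINCT major) counts unique majors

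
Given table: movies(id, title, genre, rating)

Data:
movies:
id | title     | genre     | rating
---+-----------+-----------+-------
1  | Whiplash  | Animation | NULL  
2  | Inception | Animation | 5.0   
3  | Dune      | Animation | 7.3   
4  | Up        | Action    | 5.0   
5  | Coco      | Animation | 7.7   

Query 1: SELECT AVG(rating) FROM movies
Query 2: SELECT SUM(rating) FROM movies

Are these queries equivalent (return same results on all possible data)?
No, not equivalent

Query 1 returns: [(6.25,)]
Query 2 returns: [(25.0,)]

Reason: AVG vs SUM give different aggregate values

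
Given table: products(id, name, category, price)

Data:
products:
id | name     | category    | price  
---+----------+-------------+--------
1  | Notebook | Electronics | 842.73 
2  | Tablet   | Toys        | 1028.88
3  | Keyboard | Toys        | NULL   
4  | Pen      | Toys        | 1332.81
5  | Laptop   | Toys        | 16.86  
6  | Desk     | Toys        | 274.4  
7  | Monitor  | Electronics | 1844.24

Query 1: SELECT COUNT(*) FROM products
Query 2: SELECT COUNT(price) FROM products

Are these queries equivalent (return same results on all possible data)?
No, not equivalent

Query 1 returns: [(7,)]
Query 2 returns: [(6,)]

Reason: COUNT(*) includes NULLs, COUNT(column) excludes them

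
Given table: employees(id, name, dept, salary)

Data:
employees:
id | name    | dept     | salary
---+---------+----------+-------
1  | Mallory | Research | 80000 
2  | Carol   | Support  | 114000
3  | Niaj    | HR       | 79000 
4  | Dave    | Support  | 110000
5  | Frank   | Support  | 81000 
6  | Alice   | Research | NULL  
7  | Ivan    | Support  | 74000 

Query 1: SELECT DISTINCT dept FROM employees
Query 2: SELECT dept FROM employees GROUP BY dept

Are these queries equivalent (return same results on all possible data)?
Yes, equivalent

Both queries return: [('HR',), ('Research',), ('Support',)]

Reason: Both get unique depts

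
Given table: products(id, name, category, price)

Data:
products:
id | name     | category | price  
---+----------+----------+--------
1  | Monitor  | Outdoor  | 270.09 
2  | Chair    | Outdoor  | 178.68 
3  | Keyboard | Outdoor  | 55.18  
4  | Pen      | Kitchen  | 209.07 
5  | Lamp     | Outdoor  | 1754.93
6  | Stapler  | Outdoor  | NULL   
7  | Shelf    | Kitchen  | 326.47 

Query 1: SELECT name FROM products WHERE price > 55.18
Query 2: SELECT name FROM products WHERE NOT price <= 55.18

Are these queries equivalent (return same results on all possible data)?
Yes, equivalent

Both queries return: [('Chair',), ('Lamp',), ('Monitor',), ('Pen',), ('Shelf',)]

Reason: Both filter price > 55.18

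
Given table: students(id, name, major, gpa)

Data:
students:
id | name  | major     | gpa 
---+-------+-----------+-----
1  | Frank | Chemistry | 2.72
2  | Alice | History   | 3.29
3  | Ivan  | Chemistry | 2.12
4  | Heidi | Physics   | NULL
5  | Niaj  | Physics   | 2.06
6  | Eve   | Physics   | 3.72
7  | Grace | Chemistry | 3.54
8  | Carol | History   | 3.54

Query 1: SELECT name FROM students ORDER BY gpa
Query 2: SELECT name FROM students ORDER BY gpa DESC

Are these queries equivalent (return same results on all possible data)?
No, not equivalent

Query 1 returns: [('Heidi',), ('Niaj',), ('Ivan',), ('Frank',), ('Alice',), ('Grace',), ('Carol',), ('Eve',)]
Query 2 returns: [('Eve',), ('Grace',), ('Carol',), ('Alice',), ('Frank',), ('Ivan',), ('Niaj',), ('Heidi',)]

Reason: ASC vs DESC gives opposite ordering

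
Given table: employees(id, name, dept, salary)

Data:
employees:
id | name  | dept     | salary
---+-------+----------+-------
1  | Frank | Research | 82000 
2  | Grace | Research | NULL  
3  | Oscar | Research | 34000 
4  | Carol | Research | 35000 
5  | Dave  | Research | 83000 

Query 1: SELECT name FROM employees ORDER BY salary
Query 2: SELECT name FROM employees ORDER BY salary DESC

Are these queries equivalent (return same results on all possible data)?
No, not equivalent

Query 1 returns: [('Grace',), ('Oscar',), ('Carol',), ('Frank',), ('Dave',)]
Query 2 returns: [('Dave',), ('Frank',), ('Carol',), ('Oscar',), ('Grace',)]

Reason: ASC vs DESC gives opposite ordering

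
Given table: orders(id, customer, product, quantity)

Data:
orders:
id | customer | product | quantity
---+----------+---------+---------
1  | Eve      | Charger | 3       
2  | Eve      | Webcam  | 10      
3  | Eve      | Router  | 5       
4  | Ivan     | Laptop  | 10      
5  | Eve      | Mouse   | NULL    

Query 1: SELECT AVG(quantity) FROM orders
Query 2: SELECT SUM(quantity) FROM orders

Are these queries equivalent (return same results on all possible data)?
No, not equivalent

Query 1 returns: [(7.0,)]
Query 2 returns: [(28,)]

Reason: AVG vs SUM give different aggregate values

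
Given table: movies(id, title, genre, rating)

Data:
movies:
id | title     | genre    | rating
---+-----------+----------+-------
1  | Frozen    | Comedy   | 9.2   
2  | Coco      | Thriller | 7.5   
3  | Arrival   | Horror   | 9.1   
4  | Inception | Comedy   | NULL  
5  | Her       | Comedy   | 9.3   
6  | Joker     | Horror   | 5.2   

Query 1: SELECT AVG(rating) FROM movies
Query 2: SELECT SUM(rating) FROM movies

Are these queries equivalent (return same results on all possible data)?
No, not equivalent

Query 1 returns: [(8.059999999999999,)]
Query 2 returns: [(40.3,)]

Reason: AVG vs SUM give different aggregate values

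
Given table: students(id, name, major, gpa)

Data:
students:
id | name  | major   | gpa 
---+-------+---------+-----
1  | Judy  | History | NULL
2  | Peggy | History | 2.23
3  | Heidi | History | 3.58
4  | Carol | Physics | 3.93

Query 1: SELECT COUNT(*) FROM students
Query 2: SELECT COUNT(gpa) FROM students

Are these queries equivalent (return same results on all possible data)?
No, not equivalent

Query 1 returns: [(4,)]
Query 2 returns: [(3,)]

Reason: COUNT(*) includes NULLs, COUNT(column) excludes them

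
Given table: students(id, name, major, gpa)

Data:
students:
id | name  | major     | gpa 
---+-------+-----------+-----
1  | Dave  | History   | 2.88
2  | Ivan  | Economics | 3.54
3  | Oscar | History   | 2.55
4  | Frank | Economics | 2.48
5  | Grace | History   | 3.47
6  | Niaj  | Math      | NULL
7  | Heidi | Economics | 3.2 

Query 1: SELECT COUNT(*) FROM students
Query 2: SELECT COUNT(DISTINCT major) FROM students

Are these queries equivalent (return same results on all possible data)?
No, not equivalent

Query 1 returns: [(7,)]
Query 2 returns: [(3,)]

Reason: COUNT(*) counts rows, COUNT(DISTINCT major) counts unique majors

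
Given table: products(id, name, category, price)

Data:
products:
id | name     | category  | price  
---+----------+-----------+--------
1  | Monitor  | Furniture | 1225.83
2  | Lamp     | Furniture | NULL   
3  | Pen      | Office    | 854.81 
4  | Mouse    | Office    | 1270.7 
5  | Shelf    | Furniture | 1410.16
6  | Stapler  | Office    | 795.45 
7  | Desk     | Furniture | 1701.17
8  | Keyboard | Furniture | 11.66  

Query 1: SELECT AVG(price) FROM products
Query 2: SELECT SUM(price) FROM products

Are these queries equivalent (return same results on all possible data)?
No, not equivalent

Query 1 returns: [(1038.54,)]
Query 2 returns: [(7269.78,)]

Reason: AVG vs SUM give different aggregate values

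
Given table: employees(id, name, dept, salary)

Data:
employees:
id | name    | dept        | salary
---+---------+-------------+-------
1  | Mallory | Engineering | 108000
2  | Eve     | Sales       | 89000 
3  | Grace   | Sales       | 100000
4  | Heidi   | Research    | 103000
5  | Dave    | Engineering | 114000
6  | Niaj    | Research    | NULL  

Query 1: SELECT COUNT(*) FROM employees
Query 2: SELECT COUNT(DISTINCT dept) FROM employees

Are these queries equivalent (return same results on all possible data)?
No, not equivalent

Query 1 returns: [(6,)]
Query 2 returns: [(3,)]

Reason: COUNT(*) counts rows, COUNT(DISTINCT dept) counts unique depts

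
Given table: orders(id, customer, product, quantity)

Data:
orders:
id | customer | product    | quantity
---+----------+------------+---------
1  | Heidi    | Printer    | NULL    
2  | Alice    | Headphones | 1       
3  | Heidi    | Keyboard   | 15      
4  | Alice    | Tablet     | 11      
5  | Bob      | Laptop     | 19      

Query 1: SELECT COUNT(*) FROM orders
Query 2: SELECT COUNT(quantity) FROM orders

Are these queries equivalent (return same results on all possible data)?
No, not equivalent

Query 1 returns: [(5,)]
Query 2 returns: [(4,)]

Reason: COUNT(*) includes NULLs, COUNT(column) excludes them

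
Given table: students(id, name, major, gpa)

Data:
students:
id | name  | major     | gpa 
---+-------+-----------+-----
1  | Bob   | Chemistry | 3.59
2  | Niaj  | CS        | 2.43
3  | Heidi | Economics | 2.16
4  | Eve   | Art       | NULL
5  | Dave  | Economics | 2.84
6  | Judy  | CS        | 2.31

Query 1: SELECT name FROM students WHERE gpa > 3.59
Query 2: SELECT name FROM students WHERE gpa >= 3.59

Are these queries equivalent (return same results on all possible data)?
No, not equivalent

Query 1 returns: []
Query 2 returns: [('Bob',)]

Reason: > vs >= gives different results when gpa = 3.59 exists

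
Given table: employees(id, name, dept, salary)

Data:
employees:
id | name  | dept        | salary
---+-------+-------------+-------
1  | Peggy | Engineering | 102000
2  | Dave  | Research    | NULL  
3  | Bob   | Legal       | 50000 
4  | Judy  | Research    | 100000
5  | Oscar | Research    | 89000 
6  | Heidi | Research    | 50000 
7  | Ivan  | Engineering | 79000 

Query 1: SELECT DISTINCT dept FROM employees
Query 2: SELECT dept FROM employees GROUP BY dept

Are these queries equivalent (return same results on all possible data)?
Yes, equivalent

Both queries return: [('Engineering',), ('Legal',), ('Research',)]

Reason: Both get unique depts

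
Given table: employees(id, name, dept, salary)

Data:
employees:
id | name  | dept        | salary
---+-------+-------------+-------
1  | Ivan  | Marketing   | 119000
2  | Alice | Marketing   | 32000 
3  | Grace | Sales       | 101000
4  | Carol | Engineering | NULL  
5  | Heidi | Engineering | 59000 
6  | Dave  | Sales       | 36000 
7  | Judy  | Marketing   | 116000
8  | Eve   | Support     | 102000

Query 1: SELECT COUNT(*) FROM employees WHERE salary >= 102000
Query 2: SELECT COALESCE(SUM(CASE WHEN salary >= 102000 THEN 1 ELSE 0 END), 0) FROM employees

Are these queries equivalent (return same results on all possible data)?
Yes, equivalent

Both queries return: [(3,)]

Reason: COUNT with WHERE vs conditional SUM (COALESCE handles empty-table NULL)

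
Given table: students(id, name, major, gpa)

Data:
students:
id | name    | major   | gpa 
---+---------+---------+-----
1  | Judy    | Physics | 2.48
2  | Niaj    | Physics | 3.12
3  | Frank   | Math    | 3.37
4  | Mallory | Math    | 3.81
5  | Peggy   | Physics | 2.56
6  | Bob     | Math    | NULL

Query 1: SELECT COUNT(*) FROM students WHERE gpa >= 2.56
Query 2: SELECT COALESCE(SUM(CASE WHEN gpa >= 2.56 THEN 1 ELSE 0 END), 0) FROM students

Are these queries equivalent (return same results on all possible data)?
Yes, equivalent

Both queries return: [(4,)]

Reason: COUNT with WHERE vs conditional SUM (COALESCE handles empty-table NULL)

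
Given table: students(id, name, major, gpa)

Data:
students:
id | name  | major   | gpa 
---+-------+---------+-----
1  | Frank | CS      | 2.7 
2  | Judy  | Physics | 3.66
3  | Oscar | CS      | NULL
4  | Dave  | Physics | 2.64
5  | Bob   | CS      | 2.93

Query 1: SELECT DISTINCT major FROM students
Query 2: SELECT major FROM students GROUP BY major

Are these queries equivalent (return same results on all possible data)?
Yes, equivalent

Both queries return: [('CS',), ('Physics',)]

Reason: Both get unique majors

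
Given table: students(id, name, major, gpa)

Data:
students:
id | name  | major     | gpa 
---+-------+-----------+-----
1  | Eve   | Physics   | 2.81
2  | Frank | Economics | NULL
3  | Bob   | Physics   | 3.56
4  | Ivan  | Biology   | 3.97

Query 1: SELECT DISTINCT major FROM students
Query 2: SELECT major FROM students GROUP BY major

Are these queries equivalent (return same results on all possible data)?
Yes, equivalent

Both queries return: [('Biology',), ('Economics',), ('Physics',)]

Reason: Both get unique majors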